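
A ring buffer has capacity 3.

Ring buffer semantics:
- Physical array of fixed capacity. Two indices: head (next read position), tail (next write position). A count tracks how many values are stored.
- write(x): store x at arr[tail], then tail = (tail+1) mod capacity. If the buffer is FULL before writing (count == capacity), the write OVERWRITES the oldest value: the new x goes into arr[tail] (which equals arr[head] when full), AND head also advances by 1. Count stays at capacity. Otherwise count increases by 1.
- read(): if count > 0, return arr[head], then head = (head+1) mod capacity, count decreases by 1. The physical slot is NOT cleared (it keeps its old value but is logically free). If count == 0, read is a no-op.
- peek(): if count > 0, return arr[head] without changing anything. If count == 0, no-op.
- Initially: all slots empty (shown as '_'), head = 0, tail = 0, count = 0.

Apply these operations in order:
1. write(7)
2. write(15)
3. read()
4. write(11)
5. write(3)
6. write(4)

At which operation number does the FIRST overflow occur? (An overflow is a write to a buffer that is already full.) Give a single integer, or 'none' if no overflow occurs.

Answer: 6

Derivation:
After op 1 (write(7)): arr=[7 _ _] head=0 tail=1 count=1
After op 2 (write(15)): arr=[7 15 _] head=0 tail=2 count=2
After op 3 (read()): arr=[7 15 _] head=1 tail=2 count=1
After op 4 (write(11)): arr=[7 15 11] head=1 tail=0 count=2
After op 5 (write(3)): arr=[3 15 11] head=1 tail=1 count=3
After op 6 (write(4)): arr=[3 4 11] head=2 tail=2 count=3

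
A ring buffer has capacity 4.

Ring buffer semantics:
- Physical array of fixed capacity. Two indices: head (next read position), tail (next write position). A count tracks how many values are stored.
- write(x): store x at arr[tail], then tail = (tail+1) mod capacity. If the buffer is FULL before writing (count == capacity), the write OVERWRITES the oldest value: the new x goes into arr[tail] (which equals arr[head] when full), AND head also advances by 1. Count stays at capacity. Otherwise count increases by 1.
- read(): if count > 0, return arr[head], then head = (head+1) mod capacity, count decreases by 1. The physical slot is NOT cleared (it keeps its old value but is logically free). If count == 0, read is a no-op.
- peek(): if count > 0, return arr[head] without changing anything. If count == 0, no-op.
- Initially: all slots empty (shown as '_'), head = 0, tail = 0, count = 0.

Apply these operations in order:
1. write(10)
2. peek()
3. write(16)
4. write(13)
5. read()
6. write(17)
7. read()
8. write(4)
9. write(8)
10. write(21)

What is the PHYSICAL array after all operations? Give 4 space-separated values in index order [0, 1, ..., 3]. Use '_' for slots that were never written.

Answer: 4 8 21 17

Derivation:
After op 1 (write(10)): arr=[10 _ _ _] head=0 tail=1 count=1
After op 2 (peek()): arr=[10 _ _ _] head=0 tail=1 count=1
After op 3 (write(16)): arr=[10 16 _ _] head=0 tail=2 count=2
After op 4 (write(13)): arr=[10 16 13 _] head=0 tail=3 count=3
After op 5 (read()): arr=[10 16 13 _] head=1 tail=3 count=2
After op 6 (write(17)): arr=[10 16 13 17] head=1 tail=0 count=3
After op 7 (read()): arr=[10 16 13 17] head=2 tail=0 count=2
After op 8 (write(4)): arr=[4 16 13 17] head=2 tail=1 count=3
After op 9 (write(8)): arr=[4 8 13 17] head=2 tail=2 count=4
After op 10 (write(21)): arr=[4 8 21 17] head=3 tail=3 count=4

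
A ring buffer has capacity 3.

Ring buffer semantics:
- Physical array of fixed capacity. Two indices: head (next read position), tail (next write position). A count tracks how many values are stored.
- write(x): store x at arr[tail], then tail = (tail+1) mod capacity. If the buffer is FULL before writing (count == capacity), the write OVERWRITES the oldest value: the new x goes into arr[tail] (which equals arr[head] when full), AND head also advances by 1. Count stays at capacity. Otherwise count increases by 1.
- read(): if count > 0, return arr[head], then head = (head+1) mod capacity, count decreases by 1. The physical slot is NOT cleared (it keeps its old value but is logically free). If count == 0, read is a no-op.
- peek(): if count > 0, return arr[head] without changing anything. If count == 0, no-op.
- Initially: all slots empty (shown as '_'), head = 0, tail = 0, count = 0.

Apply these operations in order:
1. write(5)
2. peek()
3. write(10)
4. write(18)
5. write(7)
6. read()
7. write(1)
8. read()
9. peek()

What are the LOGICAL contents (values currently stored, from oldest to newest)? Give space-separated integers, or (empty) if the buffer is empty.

After op 1 (write(5)): arr=[5 _ _] head=0 tail=1 count=1
After op 2 (peek()): arr=[5 _ _] head=0 tail=1 count=1
After op 3 (write(10)): arr=[5 10 _] head=0 tail=2 count=2
After op 4 (write(18)): arr=[5 10 18] head=0 tail=0 count=3
After op 5 (write(7)): arr=[7 10 18] head=1 tail=1 count=3
After op 6 (read()): arr=[7 10 18] head=2 tail=1 count=2
After op 7 (write(1)): arr=[7 1 18] head=2 tail=2 count=3
After op 8 (read()): arr=[7 1 18] head=0 tail=2 count=2
After op 9 (peek()): arr=[7 1 18] head=0 tail=2 count=2

Answer: 7 1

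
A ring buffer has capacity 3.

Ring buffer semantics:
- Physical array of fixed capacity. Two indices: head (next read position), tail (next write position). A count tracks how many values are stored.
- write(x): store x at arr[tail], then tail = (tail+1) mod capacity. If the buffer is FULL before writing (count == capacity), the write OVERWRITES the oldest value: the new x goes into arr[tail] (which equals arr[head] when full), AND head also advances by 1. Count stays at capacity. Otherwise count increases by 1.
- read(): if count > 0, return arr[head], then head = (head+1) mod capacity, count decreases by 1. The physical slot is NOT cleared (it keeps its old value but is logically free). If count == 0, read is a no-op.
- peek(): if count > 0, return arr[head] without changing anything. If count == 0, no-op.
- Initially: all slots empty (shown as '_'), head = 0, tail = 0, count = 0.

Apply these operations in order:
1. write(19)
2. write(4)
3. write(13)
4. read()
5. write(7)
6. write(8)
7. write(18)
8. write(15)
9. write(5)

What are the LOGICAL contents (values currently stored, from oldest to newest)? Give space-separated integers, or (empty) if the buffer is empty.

Answer: 18 15 5

Derivation:
After op 1 (write(19)): arr=[19 _ _] head=0 tail=1 count=1
After op 2 (write(4)): arr=[19 4 _] head=0 tail=2 count=2
After op 3 (write(13)): arr=[19 4 13] head=0 tail=0 count=3
After op 4 (read()): arr=[19 4 13] head=1 tail=0 count=2
After op 5 (write(7)): arr=[7 4 13] head=1 tail=1 count=3
After op 6 (write(8)): arr=[7 8 13] head=2 tail=2 count=3
After op 7 (write(18)): arr=[7 8 18] head=0 tail=0 count=3
After op 8 (write(15)): arr=[15 8 18] head=1 tail=1 count=3
After op 9 (write(5)): arr=[15 5 18] head=2 tail=2 count=3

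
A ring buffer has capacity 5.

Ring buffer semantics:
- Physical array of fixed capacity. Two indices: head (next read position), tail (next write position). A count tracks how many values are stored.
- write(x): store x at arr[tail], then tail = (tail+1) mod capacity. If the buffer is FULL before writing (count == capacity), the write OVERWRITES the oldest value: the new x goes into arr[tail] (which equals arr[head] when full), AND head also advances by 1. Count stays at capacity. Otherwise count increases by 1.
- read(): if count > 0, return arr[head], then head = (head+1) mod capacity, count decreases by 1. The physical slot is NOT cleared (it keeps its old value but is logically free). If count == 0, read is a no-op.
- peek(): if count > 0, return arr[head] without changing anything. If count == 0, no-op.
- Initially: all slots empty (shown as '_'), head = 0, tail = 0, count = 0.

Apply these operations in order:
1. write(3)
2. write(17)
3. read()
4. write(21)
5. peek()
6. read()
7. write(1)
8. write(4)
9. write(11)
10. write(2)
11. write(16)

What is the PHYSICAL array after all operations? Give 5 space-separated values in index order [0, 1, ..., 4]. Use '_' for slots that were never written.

After op 1 (write(3)): arr=[3 _ _ _ _] head=0 tail=1 count=1
After op 2 (write(17)): arr=[3 17 _ _ _] head=0 tail=2 count=2
After op 3 (read()): arr=[3 17 _ _ _] head=1 tail=2 count=1
After op 4 (write(21)): arr=[3 17 21 _ _] head=1 tail=3 count=2
After op 5 (peek()): arr=[3 17 21 _ _] head=1 tail=3 count=2
After op 6 (read()): arr=[3 17 21 _ _] head=2 tail=3 count=1
After op 7 (write(1)): arr=[3 17 21 1 _] head=2 tail=4 count=2
After op 8 (write(4)): arr=[3 17 21 1 4] head=2 tail=0 count=3
After op 9 (write(11)): arr=[11 17 21 1 4] head=2 tail=1 count=4
After op 10 (write(2)): arr=[11 2 21 1 4] head=2 tail=2 count=5
After op 11 (write(16)): arr=[11 2 16 1 4] head=3 tail=3 count=5

Answer: 11 2 16 1 4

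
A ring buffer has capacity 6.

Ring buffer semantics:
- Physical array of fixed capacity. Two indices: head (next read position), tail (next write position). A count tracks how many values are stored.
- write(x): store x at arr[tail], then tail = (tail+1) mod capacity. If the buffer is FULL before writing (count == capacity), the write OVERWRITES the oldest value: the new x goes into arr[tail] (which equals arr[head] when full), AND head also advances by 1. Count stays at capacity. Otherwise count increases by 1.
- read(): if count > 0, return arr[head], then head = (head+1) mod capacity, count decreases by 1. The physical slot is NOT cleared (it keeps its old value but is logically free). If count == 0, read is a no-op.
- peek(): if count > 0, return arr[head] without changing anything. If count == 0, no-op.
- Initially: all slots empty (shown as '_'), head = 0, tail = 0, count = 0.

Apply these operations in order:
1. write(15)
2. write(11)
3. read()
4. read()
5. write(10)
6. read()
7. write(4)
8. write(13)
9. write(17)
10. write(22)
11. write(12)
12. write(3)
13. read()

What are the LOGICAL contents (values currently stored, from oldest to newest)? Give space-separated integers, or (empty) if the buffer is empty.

After op 1 (write(15)): arr=[15 _ _ _ _ _] head=0 tail=1 count=1
After op 2 (write(11)): arr=[15 11 _ _ _ _] head=0 tail=2 count=2
After op 3 (read()): arr=[15 11 _ _ _ _] head=1 tail=2 count=1
After op 4 (read()): arr=[15 11 _ _ _ _] head=2 tail=2 count=0
After op 5 (write(10)): arr=[15 11 10 _ _ _] head=2 tail=3 count=1
After op 6 (read()): arr=[15 11 10 _ _ _] head=3 tail=3 count=0
After op 7 (write(4)): arr=[15 11 10 4 _ _] head=3 tail=4 count=1
After op 8 (write(13)): arr=[15 11 10 4 13 _] head=3 tail=5 count=2
After op 9 (write(17)): arr=[15 11 10 4 13 17] head=3 tail=0 count=3
After op 10 (write(22)): arr=[22 11 10 4 13 17] head=3 tail=1 count=4
After op 11 (write(12)): arr=[22 12 10 4 13 17] head=3 tail=2 count=5
After op 12 (write(3)): arr=[22 12 3 4 13 17] head=3 tail=3 count=6
After op 13 (read()): arr=[22 12 3 4 13 17] head=4 tail=3 count=5

Answer: 13 17 22 12 3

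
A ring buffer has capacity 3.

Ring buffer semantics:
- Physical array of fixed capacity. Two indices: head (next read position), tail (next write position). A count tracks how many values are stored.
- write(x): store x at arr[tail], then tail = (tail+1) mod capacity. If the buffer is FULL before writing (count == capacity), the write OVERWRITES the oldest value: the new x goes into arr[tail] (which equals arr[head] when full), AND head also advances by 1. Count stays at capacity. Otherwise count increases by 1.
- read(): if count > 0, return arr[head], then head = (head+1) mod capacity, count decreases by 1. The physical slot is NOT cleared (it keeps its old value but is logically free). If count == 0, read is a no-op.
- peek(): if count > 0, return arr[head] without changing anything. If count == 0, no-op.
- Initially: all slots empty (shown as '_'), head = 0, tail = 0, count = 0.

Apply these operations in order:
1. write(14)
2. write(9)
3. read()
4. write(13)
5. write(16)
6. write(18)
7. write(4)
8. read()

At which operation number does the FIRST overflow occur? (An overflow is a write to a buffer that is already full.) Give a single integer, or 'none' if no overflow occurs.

Answer: 6

Derivation:
After op 1 (write(14)): arr=[14 _ _] head=0 tail=1 count=1
After op 2 (write(9)): arr=[14 9 _] head=0 tail=2 count=2
After op 3 (read()): arr=[14 9 _] head=1 tail=2 count=1
After op 4 (write(13)): arr=[14 9 13] head=1 tail=0 count=2
After op 5 (write(16)): arr=[16 9 13] head=1 tail=1 count=3
After op 6 (write(18)): arr=[16 18 13] head=2 tail=2 count=3
After op 7 (write(4)): arr=[16 18 4] head=0 tail=0 count=3
After op 8 (read()): arr=[16 18 4] head=1 tail=0 count=2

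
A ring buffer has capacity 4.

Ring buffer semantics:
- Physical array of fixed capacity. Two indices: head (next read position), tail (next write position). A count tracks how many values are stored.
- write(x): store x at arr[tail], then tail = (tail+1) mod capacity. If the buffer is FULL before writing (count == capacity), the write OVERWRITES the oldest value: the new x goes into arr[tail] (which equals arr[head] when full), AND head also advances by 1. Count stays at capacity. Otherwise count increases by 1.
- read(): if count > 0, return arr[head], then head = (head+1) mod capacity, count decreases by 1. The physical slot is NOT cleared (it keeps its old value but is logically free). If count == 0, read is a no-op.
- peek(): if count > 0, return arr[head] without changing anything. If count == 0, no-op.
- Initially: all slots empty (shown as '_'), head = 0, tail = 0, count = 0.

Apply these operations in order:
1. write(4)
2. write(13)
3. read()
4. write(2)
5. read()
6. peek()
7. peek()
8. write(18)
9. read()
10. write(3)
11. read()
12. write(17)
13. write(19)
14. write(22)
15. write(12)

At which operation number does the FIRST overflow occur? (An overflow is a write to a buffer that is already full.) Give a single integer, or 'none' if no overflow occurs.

Answer: 15

Derivation:
After op 1 (write(4)): arr=[4 _ _ _] head=0 tail=1 count=1
After op 2 (write(13)): arr=[4 13 _ _] head=0 tail=2 count=2
After op 3 (read()): arr=[4 13 _ _] head=1 tail=2 count=1
After op 4 (write(2)): arr=[4 13 2 _] head=1 tail=3 count=2
After op 5 (read()): arr=[4 13 2 _] head=2 tail=3 count=1
After op 6 (peek()): arr=[4 13 2 _] head=2 tail=3 count=1
After op 7 (peek()): arr=[4 13 2 _] head=2 tail=3 count=1
After op 8 (write(18)): arr=[4 13 2 18] head=2 tail=0 count=2
After op 9 (read()): arr=[4 13 2 18] head=3 tail=0 count=1
After op 10 (write(3)): arr=[3 13 2 18] head=3 tail=1 count=2
After op 11 (read()): arr=[3 13 2 18] head=0 tail=1 count=1
After op 12 (write(17)): arr=[3 17 2 18] head=0 tail=2 count=2
After op 13 (write(19)): arr=[3 17 19 18] head=0 tail=3 count=3
After op 14 (write(22)): arr=[3 17 19 22] head=0 tail=0 count=4
After op 15 (write(12)): arr=[12 17 19 22] head=1 tail=1 count=4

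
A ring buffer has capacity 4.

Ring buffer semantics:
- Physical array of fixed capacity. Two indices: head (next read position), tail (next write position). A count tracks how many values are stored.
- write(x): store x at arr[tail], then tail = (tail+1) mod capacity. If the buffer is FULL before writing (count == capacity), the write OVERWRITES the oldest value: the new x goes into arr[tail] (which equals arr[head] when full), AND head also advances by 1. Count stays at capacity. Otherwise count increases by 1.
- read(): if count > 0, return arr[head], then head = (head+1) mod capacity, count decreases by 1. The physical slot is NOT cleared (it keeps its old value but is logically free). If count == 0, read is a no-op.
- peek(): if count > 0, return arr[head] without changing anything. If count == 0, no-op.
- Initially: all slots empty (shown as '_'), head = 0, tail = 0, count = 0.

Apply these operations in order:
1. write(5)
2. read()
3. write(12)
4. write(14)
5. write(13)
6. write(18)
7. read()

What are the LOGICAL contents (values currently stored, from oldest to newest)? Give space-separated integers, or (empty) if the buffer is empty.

Answer: 14 13 18

Derivation:
After op 1 (write(5)): arr=[5 _ _ _] head=0 tail=1 count=1
After op 2 (read()): arr=[5 _ _ _] head=1 tail=1 count=0
After op 3 (write(12)): arr=[5 12 _ _] head=1 tail=2 count=1
After op 4 (write(14)): arr=[5 12 14 _] head=1 tail=3 count=2
After op 5 (write(13)): arr=[5 12 14 13] head=1 tail=0 count=3
After op 6 (write(18)): arr=[18 12 14 13] head=1 tail=1 count=4
After op 7 (read()): arr=[18 12 14 13] head=2 tail=1 count=3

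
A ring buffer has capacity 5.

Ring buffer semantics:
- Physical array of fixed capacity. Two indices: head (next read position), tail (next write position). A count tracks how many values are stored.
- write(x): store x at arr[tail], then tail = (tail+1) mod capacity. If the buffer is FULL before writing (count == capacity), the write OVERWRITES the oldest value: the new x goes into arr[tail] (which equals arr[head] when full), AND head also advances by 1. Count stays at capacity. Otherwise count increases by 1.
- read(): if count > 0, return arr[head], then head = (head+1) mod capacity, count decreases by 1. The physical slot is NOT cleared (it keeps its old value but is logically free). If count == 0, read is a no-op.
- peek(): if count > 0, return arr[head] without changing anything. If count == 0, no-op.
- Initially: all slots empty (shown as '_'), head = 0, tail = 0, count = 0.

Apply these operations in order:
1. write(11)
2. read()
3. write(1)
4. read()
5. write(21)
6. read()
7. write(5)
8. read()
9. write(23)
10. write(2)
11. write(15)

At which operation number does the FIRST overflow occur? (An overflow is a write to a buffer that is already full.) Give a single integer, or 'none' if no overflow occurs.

After op 1 (write(11)): arr=[11 _ _ _ _] head=0 tail=1 count=1
After op 2 (read()): arr=[11 _ _ _ _] head=1 tail=1 count=0
After op 3 (write(1)): arr=[11 1 _ _ _] head=1 tail=2 count=1
After op 4 (read()): arr=[11 1 _ _ _] head=2 tail=2 count=0
After op 5 (write(21)): arr=[11 1 21 _ _] head=2 tail=3 count=1
After op 6 (read()): arr=[11 1 21 _ _] head=3 tail=3 count=0
After op 7 (write(5)): arr=[11 1 21 5 _] head=3 tail=4 count=1
After op 8 (read()): arr=[11 1 21 5 _] head=4 tail=4 count=0
After op 9 (write(23)): arr=[11 1 21 5 23] head=4 tail=0 count=1
After op 10 (write(2)): arr=[2 1 21 5 23] head=4 tail=1 count=2
After op 11 (write(15)): arr=[2 15 21 5 23] head=4 tail=2 count=3

Answer: none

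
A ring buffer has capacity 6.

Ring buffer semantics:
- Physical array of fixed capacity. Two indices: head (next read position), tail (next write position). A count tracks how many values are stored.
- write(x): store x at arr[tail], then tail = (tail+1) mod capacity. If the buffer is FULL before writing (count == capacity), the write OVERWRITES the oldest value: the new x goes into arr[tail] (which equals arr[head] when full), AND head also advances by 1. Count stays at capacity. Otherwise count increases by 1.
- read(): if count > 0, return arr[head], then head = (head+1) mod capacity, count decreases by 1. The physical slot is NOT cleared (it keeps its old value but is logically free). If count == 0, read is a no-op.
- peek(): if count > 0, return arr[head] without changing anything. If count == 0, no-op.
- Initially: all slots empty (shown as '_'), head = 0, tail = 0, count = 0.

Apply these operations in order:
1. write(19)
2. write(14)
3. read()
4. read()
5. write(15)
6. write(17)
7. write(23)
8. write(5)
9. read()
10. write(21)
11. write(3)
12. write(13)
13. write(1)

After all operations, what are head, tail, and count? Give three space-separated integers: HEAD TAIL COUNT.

After op 1 (write(19)): arr=[19 _ _ _ _ _] head=0 tail=1 count=1
After op 2 (write(14)): arr=[19 14 _ _ _ _] head=0 tail=2 count=2
After op 3 (read()): arr=[19 14 _ _ _ _] head=1 tail=2 count=1
After op 4 (read()): arr=[19 14 _ _ _ _] head=2 tail=2 count=0
After op 5 (write(15)): arr=[19 14 15 _ _ _] head=2 tail=3 count=1
After op 6 (write(17)): arr=[19 14 15 17 _ _] head=2 tail=4 count=2
After op 7 (write(23)): arr=[19 14 15 17 23 _] head=2 tail=5 count=3
After op 8 (write(5)): arr=[19 14 15 17 23 5] head=2 tail=0 count=4
After op 9 (read()): arr=[19 14 15 17 23 5] head=3 tail=0 count=3
After op 10 (write(21)): arr=[21 14 15 17 23 5] head=3 tail=1 count=4
After op 11 (write(3)): arr=[21 3 15 17 23 5] head=3 tail=2 count=5
After op 12 (write(13)): arr=[21 3 13 17 23 5] head=3 tail=3 count=6
After op 13 (write(1)): arr=[21 3 13 1 23 5] head=4 tail=4 count=6

Answer: 4 4 6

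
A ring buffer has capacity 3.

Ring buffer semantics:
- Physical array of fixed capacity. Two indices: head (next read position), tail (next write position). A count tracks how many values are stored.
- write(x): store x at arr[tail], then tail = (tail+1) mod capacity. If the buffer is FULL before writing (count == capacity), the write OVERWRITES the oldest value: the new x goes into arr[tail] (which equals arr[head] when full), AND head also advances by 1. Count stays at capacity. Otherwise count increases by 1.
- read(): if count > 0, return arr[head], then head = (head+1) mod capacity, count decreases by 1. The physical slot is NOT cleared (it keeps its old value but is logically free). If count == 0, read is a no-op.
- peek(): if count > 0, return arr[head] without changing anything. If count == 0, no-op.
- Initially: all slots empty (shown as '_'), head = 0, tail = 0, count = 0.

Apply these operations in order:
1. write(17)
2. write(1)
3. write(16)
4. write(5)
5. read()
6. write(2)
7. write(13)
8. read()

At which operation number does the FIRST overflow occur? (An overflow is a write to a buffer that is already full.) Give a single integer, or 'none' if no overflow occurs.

Answer: 4

Derivation:
After op 1 (write(17)): arr=[17 _ _] head=0 tail=1 count=1
After op 2 (write(1)): arr=[17 1 _] head=0 tail=2 count=2
After op 3 (write(16)): arr=[17 1 16] head=0 tail=0 count=3
After op 4 (write(5)): arr=[5 1 16] head=1 tail=1 count=3
After op 5 (read()): arr=[5 1 16] head=2 tail=1 count=2
After op 6 (write(2)): arr=[5 2 16] head=2 tail=2 count=3
After op 7 (write(13)): arr=[5 2 13] head=0 tail=0 count=3
After op 8 (read()): arr=[5 2 13] head=1 tail=0 count=2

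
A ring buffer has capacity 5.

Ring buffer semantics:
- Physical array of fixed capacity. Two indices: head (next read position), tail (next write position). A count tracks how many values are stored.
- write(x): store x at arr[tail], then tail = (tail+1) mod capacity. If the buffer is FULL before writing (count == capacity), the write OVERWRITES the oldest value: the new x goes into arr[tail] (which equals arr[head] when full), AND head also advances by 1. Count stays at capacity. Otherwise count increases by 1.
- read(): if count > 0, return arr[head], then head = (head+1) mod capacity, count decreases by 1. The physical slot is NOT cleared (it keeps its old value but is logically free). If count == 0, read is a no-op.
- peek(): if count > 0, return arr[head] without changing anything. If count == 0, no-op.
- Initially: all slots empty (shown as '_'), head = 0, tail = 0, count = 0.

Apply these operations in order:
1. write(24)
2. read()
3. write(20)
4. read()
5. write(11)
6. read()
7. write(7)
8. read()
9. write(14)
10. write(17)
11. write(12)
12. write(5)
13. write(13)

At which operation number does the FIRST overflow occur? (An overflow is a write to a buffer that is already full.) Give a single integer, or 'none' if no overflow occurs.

Answer: none

Derivation:
After op 1 (write(24)): arr=[24 _ _ _ _] head=0 tail=1 count=1
After op 2 (read()): arr=[24 _ _ _ _] head=1 tail=1 count=0
After op 3 (write(20)): arr=[24 20 _ _ _] head=1 tail=2 count=1
After op 4 (read()): arr=[24 20 _ _ _] head=2 tail=2 count=0
After op 5 (write(11)): arr=[24 20 11 _ _] head=2 tail=3 count=1
After op 6 (read()): arr=[24 20 11 _ _] head=3 tail=3 count=0
After op 7 (write(7)): arr=[24 20 11 7 _] head=3 tail=4 count=1
After op 8 (read()): arr=[24 20 11 7 _] head=4 tail=4 count=0
After op 9 (write(14)): arr=[24 20 11 7 14] head=4 tail=0 count=1
After op 10 (write(17)): arr=[17 20 11 7 14] head=4 tail=1 count=2
After op 11 (write(12)): arr=[17 12 11 7 14] head=4 tail=2 count=3
After op 12 (write(5)): arr=[17 12 5 7 14] head=4 tail=3 count=4
After op 13 (write(13)): arr=[17 12 5 13 14] head=4 tail=4 count=5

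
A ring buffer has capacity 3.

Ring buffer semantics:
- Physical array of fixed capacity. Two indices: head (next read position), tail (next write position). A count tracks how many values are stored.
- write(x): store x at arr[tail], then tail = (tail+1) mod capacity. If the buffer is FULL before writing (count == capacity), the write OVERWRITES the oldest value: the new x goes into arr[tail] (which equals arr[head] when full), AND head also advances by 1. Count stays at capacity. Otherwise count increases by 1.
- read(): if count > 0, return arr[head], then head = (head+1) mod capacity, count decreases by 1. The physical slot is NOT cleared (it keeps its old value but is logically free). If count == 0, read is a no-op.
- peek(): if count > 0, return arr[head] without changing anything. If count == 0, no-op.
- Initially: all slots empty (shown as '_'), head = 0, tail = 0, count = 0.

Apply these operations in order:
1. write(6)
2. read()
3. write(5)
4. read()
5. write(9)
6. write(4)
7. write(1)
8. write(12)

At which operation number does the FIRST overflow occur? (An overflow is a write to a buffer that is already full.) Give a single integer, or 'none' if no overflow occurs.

After op 1 (write(6)): arr=[6 _ _] head=0 tail=1 count=1
After op 2 (read()): arr=[6 _ _] head=1 tail=1 count=0
After op 3 (write(5)): arr=[6 5 _] head=1 tail=2 count=1
After op 4 (read()): arr=[6 5 _] head=2 tail=2 count=0
After op 5 (write(9)): arr=[6 5 9] head=2 tail=0 count=1
After op 6 (write(4)): arr=[4 5 9] head=2 tail=1 count=2
After op 7 (write(1)): arr=[4 1 9] head=2 tail=2 count=3
After op 8 (write(12)): arr=[4 1 12] head=0 tail=0 count=3

Answer: 8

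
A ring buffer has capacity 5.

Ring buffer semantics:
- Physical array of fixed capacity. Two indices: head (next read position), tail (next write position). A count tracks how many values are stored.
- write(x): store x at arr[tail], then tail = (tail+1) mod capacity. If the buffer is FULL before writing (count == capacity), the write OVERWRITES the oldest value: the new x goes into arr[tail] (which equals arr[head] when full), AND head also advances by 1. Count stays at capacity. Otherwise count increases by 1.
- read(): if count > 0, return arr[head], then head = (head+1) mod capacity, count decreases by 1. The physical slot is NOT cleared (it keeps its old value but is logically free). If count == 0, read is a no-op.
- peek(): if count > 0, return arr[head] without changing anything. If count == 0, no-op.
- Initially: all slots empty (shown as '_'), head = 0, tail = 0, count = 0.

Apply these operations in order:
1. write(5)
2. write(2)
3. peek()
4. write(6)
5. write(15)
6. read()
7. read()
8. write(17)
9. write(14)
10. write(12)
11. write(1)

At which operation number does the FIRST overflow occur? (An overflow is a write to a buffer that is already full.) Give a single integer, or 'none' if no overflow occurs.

Answer: 11

Derivation:
After op 1 (write(5)): arr=[5 _ _ _ _] head=0 tail=1 count=1
After op 2 (write(2)): arr=[5 2 _ _ _] head=0 tail=2 count=2
After op 3 (peek()): arr=[5 2 _ _ _] head=0 tail=2 count=2
After op 4 (write(6)): arr=[5 2 6 _ _] head=0 tail=3 count=3
After op 5 (write(15)): arr=[5 2 6 15 _] head=0 tail=4 count=4
After op 6 (read()): arr=[5 2 6 15 _] head=1 tail=4 count=3
After op 7 (read()): arr=[5 2 6 15 _] head=2 tail=4 count=2
After op 8 (write(17)): arr=[5 2 6 15 17] head=2 tail=0 count=3
After op 9 (write(14)): arr=[14 2 6 15 17] head=2 tail=1 count=4
After op 10 (write(12)): arr=[14 12 6 15 17] head=2 tail=2 count=5
After op 11 (write(1)): arr=[14 12 1 15 17] head=3 tail=3 count=5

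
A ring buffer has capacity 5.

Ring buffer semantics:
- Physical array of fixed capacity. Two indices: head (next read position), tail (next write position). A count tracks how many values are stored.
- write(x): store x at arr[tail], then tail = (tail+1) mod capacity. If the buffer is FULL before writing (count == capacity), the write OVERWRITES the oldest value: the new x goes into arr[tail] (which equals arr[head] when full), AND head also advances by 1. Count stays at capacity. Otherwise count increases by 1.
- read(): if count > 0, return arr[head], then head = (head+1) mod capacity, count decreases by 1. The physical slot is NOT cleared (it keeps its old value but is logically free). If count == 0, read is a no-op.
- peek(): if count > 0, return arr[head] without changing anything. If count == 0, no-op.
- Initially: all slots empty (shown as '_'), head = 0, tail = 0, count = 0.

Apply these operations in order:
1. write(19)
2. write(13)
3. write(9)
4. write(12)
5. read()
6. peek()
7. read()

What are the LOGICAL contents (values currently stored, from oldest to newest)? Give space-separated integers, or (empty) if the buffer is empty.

Answer: 9 12

Derivation:
After op 1 (write(19)): arr=[19 _ _ _ _] head=0 tail=1 count=1
After op 2 (write(13)): arr=[19 13 _ _ _] head=0 tail=2 count=2
After op 3 (write(9)): arr=[19 13 9 _ _] head=0 tail=3 count=3
After op 4 (write(12)): arr=[19 13 9 12 _] head=0 tail=4 count=4
After op 5 (read()): arr=[19 13 9 12 _] head=1 tail=4 count=3
After op 6 (peek()): arr=[19 13 9 12 _] head=1 tail=4 count=3
After op 7 (read()): arr=[19 13 9 12 _] head=2 tail=4 count=2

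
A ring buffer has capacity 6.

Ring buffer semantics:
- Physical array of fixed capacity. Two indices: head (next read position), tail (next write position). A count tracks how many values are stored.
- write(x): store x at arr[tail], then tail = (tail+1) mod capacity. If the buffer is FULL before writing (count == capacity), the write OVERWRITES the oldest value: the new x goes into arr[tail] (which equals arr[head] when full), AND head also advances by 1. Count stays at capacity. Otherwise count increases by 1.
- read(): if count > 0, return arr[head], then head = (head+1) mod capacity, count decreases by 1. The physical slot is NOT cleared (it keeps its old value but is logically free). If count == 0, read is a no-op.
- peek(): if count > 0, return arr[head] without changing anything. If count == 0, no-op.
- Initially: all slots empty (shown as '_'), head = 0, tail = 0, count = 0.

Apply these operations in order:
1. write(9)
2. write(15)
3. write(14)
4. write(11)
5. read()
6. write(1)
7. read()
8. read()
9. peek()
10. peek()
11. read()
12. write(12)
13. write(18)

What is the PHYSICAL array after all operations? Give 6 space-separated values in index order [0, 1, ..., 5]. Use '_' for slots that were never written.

After op 1 (write(9)): arr=[9 _ _ _ _ _] head=0 tail=1 count=1
After op 2 (write(15)): arr=[9 15 _ _ _ _] head=0 tail=2 count=2
After op 3 (write(14)): arr=[9 15 14 _ _ _] head=0 tail=3 count=3
After op 4 (write(11)): arr=[9 15 14 11 _ _] head=0 tail=4 count=4
After op 5 (read()): arr=[9 15 14 11 _ _] head=1 tail=4 count=3
After op 6 (write(1)): arr=[9 15 14 11 1 _] head=1 tail=5 count=4
After op 7 (read()): arr=[9 15 14 11 1 _] head=2 tail=5 count=3
After op 8 (read()): arr=[9 15 14 11 1 _] head=3 tail=5 count=2
After op 9 (peek()): arr=[9 15 14 11 1 _] head=3 tail=5 count=2
After op 10 (peek()): arr=[9 15 14 11 1 _] head=3 tail=5 count=2
After op 11 (read()): arr=[9 15 14 11 1 _] head=4 tail=5 count=1
After op 12 (write(12)): arr=[9 15 14 11 1 12] head=4 tail=0 count=2
After op 13 (write(18)): arr=[18 15 14 11 1 12] head=4 tail=1 count=3

Answer: 18 15 14 11 1 12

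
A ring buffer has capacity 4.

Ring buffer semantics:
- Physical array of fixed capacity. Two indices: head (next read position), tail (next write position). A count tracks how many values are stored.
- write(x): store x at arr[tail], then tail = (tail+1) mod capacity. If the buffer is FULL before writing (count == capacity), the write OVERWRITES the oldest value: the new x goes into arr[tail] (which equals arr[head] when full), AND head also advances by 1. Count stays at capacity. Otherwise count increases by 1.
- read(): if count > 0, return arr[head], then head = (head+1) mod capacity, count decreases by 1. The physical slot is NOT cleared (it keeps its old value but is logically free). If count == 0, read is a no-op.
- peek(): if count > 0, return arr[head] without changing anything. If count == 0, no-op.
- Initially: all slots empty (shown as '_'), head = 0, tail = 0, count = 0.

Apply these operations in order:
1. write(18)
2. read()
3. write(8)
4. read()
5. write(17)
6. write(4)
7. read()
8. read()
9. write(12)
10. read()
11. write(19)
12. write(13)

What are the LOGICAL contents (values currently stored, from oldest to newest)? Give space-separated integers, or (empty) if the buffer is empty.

After op 1 (write(18)): arr=[18 _ _ _] head=0 tail=1 count=1
After op 2 (read()): arr=[18 _ _ _] head=1 tail=1 count=0
After op 3 (write(8)): arr=[18 8 _ _] head=1 tail=2 count=1
After op 4 (read()): arr=[18 8 _ _] head=2 tail=2 count=0
After op 5 (write(17)): arr=[18 8 17 _] head=2 tail=3 count=1
After op 6 (write(4)): arr=[18 8 17 4] head=2 tail=0 count=2
After op 7 (read()): arr=[18 8 17 4] head=3 tail=0 count=1
After op 8 (read()): arr=[18 8 17 4] head=0 tail=0 count=0
After op 9 (write(12)): arr=[12 8 17 4] head=0 tail=1 count=1
After op 10 (read()): arr=[12 8 17 4] head=1 tail=1 count=0
After op 11 (write(19)): arr=[12 19 17 4] head=1 tail=2 count=1
After op 12 (write(13)): arr=[12 19 13 4] head=1 tail=3 count=2

Answer: 19 13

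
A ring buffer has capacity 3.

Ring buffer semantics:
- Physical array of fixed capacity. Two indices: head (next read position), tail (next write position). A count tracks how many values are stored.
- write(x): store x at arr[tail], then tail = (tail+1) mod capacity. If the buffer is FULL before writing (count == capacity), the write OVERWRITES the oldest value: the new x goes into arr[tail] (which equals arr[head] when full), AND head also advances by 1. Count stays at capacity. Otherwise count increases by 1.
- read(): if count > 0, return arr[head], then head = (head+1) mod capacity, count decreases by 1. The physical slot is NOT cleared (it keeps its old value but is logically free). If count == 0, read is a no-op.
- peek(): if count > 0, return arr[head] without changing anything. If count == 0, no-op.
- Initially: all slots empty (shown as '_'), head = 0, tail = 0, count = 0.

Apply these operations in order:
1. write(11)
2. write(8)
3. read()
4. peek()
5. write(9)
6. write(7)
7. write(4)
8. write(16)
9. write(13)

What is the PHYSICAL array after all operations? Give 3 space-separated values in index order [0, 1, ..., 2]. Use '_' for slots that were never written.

After op 1 (write(11)): arr=[11 _ _] head=0 tail=1 count=1
After op 2 (write(8)): arr=[11 8 _] head=0 tail=2 count=2
After op 3 (read()): arr=[11 8 _] head=1 tail=2 count=1
After op 4 (peek()): arr=[11 8 _] head=1 tail=2 count=1
After op 5 (write(9)): arr=[11 8 9] head=1 tail=0 count=2
After op 6 (write(7)): arr=[7 8 9] head=1 tail=1 count=3
After op 7 (write(4)): arr=[7 4 9] head=2 tail=2 count=3
After op 8 (write(16)): arr=[7 4 16] head=0 tail=0 count=3
After op 9 (write(13)): arr=[13 4 16] head=1 tail=1 count=3

Answer: 13 4 16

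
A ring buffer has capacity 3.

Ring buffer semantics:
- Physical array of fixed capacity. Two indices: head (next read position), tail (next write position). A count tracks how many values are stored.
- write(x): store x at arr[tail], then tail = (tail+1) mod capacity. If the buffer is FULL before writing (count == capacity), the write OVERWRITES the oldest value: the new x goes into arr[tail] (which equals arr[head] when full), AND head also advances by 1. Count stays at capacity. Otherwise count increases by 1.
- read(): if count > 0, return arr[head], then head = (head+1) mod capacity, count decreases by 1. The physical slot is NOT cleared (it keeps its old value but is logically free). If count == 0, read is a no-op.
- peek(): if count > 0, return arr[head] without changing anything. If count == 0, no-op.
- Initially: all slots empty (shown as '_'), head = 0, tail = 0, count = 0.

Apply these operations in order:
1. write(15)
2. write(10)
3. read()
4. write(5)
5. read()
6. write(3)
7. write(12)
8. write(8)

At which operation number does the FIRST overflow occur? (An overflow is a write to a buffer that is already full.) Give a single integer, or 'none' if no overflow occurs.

After op 1 (write(15)): arr=[15 _ _] head=0 tail=1 count=1
After op 2 (write(10)): arr=[15 10 _] head=0 tail=2 count=2
After op 3 (read()): arr=[15 10 _] head=1 tail=2 count=1
After op 4 (write(5)): arr=[15 10 5] head=1 tail=0 count=2
After op 5 (read()): arr=[15 10 5] head=2 tail=0 count=1
After op 6 (write(3)): arr=[3 10 5] head=2 tail=1 count=2
After op 7 (write(12)): arr=[3 12 5] head=2 tail=2 count=3
After op 8 (write(8)): arr=[3 12 8] head=0 tail=0 count=3

Answer: 8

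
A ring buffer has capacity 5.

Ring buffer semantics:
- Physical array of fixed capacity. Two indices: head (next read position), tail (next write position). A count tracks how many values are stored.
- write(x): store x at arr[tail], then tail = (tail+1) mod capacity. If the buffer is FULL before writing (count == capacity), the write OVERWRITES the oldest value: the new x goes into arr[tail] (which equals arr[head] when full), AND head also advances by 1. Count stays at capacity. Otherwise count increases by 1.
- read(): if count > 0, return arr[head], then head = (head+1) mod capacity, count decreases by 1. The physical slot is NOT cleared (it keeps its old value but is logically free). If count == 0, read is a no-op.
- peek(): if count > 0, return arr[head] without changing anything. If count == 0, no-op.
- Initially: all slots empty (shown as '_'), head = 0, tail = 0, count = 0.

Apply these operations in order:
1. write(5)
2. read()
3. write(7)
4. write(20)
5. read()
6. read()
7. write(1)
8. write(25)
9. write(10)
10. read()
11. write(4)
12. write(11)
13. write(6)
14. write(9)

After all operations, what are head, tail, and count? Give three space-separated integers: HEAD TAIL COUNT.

After op 1 (write(5)): arr=[5 _ _ _ _] head=0 tail=1 count=1
After op 2 (read()): arr=[5 _ _ _ _] head=1 tail=1 count=0
After op 3 (write(7)): arr=[5 7 _ _ _] head=1 tail=2 count=1
After op 4 (write(20)): arr=[5 7 20 _ _] head=1 tail=3 count=2
After op 5 (read()): arr=[5 7 20 _ _] head=2 tail=3 count=1
After op 6 (read()): arr=[5 7 20 _ _] head=3 tail=3 count=0
After op 7 (write(1)): arr=[5 7 20 1 _] head=3 tail=4 count=1
After op 8 (write(25)): arr=[5 7 20 1 25] head=3 tail=0 count=2
After op 9 (write(10)): arr=[10 7 20 1 25] head=3 tail=1 count=3
After op 10 (read()): arr=[10 7 20 1 25] head=4 tail=1 count=2
After op 11 (write(4)): arr=[10 4 20 1 25] head=4 tail=2 count=3
After op 12 (write(11)): arr=[10 4 11 1 25] head=4 tail=3 count=4
After op 13 (write(6)): arr=[10 4 11 6 25] head=4 tail=4 count=5
After op 14 (write(9)): arr=[10 4 11 6 9] head=0 tail=0 count=5

Answer: 0 0 5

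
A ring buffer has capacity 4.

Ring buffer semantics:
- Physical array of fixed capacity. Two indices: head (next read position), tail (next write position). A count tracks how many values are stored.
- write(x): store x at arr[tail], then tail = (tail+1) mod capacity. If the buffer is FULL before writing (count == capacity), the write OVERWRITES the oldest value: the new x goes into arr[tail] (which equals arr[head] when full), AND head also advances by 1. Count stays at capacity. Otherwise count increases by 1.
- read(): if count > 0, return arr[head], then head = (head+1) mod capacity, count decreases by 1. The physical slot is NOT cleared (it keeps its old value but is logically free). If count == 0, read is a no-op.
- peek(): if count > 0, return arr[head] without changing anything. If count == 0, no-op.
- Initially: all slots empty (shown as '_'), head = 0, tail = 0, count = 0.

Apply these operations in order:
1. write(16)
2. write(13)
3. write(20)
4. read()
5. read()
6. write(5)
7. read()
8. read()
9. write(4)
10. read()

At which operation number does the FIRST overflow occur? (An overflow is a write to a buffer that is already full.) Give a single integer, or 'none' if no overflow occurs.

Answer: none

Derivation:
After op 1 (write(16)): arr=[16 _ _ _] head=0 tail=1 count=1
After op 2 (write(13)): arr=[16 13 _ _] head=0 tail=2 count=2
After op 3 (write(20)): arr=[16 13 20 _] head=0 tail=3 count=3
After op 4 (read()): arr=[16 13 20 _] head=1 tail=3 count=2
After op 5 (read()): arr=[16 13 20 _] head=2 tail=3 count=1
After op 6 (write(5)): arr=[16 13 20 5] head=2 tail=0 count=2
After op 7 (read()): arr=[16 13 20 5] head=3 tail=0 count=1
After op 8 (read()): arr=[16 13 20 5] head=0 tail=0 count=0
After op 9 (write(4)): arr=[4 13 20 5] head=0 tail=1 count=1
After op 10 (read()): arr=[4 13 20 5] head=1 tail=1 count=0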